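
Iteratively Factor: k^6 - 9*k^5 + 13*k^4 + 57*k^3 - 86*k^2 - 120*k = (k - 3)*(k^5 - 6*k^4 - 5*k^3 + 42*k^2 + 40*k) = (k - 5)*(k - 3)*(k^4 - k^3 - 10*k^2 - 8*k) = (k - 5)*(k - 3)*(k + 2)*(k^3 - 3*k^2 - 4*k) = (k - 5)*(k - 4)*(k - 3)*(k + 2)*(k^2 + k) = (k - 5)*(k - 4)*(k - 3)*(k + 1)*(k + 2)*(k)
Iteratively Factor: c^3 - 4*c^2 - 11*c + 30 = (c - 2)*(c^2 - 2*c - 15) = (c - 5)*(c - 2)*(c + 3)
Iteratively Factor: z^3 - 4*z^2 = (z - 4)*(z^2) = z*(z - 4)*(z)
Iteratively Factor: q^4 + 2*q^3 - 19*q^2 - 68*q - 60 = (q - 5)*(q^3 + 7*q^2 + 16*q + 12) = (q - 5)*(q + 2)*(q^2 + 5*q + 6) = (q - 5)*(q + 2)*(q + 3)*(q + 2)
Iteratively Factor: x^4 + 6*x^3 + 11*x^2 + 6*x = (x + 2)*(x^3 + 4*x^2 + 3*x) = (x + 1)*(x + 2)*(x^2 + 3*x) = (x + 1)*(x + 2)*(x + 3)*(x)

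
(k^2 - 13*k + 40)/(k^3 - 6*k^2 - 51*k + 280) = 1/(k + 7)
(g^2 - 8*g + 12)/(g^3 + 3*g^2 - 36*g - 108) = (g - 2)/(g^2 + 9*g + 18)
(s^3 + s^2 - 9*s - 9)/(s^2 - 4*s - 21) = (s^2 - 2*s - 3)/(s - 7)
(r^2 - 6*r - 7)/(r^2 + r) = (r - 7)/r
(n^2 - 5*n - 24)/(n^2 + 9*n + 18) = (n - 8)/(n + 6)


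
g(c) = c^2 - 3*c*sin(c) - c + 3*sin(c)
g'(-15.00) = -65.51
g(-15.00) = 208.79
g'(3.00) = 10.52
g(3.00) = 5.15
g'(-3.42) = -21.41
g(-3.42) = 18.76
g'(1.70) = -0.30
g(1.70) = -0.89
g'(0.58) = -0.43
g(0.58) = 0.45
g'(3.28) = 12.75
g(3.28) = 8.42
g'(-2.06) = -6.79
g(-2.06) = -1.80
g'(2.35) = 4.41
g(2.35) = 0.29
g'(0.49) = -0.08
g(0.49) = 0.47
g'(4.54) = 12.86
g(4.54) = 26.53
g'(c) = -3*c*cos(c) + 2*c - 3*sin(c) + 3*cos(c) - 1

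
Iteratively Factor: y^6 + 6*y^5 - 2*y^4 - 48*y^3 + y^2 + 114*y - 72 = (y + 3)*(y^5 + 3*y^4 - 11*y^3 - 15*y^2 + 46*y - 24) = (y - 1)*(y + 3)*(y^4 + 4*y^3 - 7*y^2 - 22*y + 24) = (y - 1)*(y + 3)*(y + 4)*(y^3 - 7*y + 6) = (y - 1)^2*(y + 3)*(y + 4)*(y^2 + y - 6) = (y - 1)^2*(y + 3)^2*(y + 4)*(y - 2)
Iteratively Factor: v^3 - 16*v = (v + 4)*(v^2 - 4*v) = v*(v + 4)*(v - 4)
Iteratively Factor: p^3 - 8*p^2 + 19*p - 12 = (p - 1)*(p^2 - 7*p + 12) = (p - 3)*(p - 1)*(p - 4)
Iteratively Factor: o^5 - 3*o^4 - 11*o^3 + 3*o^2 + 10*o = (o - 5)*(o^4 + 2*o^3 - o^2 - 2*o) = (o - 5)*(o + 2)*(o^3 - o) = o*(o - 5)*(o + 2)*(o^2 - 1) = o*(o - 5)*(o + 1)*(o + 2)*(o - 1)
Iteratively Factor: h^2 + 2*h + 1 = (h + 1)*(h + 1)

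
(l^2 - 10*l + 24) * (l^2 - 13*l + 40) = l^4 - 23*l^3 + 194*l^2 - 712*l + 960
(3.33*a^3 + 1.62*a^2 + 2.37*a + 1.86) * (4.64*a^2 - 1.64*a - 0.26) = 15.4512*a^5 + 2.0556*a^4 + 7.4742*a^3 + 4.3224*a^2 - 3.6666*a - 0.4836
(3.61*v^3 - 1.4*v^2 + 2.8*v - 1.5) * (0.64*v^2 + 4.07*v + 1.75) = 2.3104*v^5 + 13.7967*v^4 + 2.4115*v^3 + 7.986*v^2 - 1.205*v - 2.625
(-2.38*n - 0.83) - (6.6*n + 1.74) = -8.98*n - 2.57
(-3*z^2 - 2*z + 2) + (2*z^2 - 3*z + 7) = -z^2 - 5*z + 9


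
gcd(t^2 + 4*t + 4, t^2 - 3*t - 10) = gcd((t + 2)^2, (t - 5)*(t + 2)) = t + 2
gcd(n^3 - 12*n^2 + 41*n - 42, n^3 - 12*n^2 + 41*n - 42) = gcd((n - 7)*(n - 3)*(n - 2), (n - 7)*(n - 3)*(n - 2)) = n^3 - 12*n^2 + 41*n - 42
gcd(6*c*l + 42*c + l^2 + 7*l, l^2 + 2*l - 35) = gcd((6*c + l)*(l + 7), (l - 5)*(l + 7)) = l + 7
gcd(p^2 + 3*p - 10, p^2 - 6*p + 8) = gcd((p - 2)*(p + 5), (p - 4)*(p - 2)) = p - 2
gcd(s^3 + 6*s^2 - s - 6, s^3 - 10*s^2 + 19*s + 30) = s + 1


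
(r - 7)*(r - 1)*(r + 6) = r^3 - 2*r^2 - 41*r + 42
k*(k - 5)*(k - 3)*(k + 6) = k^4 - 2*k^3 - 33*k^2 + 90*k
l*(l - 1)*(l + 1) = l^3 - l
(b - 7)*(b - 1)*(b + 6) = b^3 - 2*b^2 - 41*b + 42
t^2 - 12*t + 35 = (t - 7)*(t - 5)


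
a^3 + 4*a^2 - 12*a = a*(a - 2)*(a + 6)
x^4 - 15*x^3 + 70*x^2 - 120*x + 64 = (x - 8)*(x - 4)*(x - 2)*(x - 1)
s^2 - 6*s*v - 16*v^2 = (s - 8*v)*(s + 2*v)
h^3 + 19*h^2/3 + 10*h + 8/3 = (h + 1/3)*(h + 2)*(h + 4)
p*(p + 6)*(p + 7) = p^3 + 13*p^2 + 42*p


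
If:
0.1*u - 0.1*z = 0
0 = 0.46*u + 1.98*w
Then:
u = z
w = -0.232323232323232*z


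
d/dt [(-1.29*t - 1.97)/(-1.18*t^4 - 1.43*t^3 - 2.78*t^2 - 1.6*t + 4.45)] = (1.5222*t^4 + 1.8447*t^3 + 3.5862*t^2 + 2.064*t - (1.29*t + 1.97)*(4.72*t^3 + 4.29*t^2 + 5.56*t + 1.6) - 5.7405)/(1.18*t^4 + 1.43*t^3 + 2.78*t^2 + 1.6*t - 4.45)^2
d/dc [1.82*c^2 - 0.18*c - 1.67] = 3.64*c - 0.18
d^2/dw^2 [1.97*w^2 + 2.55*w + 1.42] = 3.94000000000000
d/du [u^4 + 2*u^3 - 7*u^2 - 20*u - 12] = 4*u^3 + 6*u^2 - 14*u - 20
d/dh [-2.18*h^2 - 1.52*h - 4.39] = -4.36*h - 1.52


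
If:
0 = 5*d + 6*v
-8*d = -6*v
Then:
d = 0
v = 0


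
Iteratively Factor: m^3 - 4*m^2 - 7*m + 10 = (m - 5)*(m^2 + m - 2) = (m - 5)*(m - 1)*(m + 2)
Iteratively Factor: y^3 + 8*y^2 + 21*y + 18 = (y + 3)*(y^2 + 5*y + 6) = (y + 2)*(y + 3)*(y + 3)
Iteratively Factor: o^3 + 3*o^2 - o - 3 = (o - 1)*(o^2 + 4*o + 3) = (o - 1)*(o + 1)*(o + 3)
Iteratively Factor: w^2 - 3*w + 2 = (w - 1)*(w - 2)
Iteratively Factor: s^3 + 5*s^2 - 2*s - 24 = (s - 2)*(s^2 + 7*s + 12) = (s - 2)*(s + 4)*(s + 3)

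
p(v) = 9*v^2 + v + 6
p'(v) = 18*v + 1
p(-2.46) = 58.00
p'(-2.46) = -43.28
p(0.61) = 9.96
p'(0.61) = 11.98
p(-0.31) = 6.55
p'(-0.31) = -4.58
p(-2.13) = 44.70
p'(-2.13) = -37.34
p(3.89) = 146.08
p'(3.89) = 71.02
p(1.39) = 24.78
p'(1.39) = 26.02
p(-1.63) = 28.28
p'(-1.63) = -28.34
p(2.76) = 77.32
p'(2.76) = 50.68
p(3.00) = 90.00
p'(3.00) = 55.00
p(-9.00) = 726.00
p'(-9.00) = -161.00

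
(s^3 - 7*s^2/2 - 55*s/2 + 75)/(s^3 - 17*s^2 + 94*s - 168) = (2*s^2 + 5*s - 25)/(2*(s^2 - 11*s + 28))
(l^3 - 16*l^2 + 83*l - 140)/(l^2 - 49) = (l^2 - 9*l + 20)/(l + 7)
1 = 1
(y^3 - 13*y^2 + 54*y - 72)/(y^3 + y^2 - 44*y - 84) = (y^3 - 13*y^2 + 54*y - 72)/(y^3 + y^2 - 44*y - 84)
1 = 1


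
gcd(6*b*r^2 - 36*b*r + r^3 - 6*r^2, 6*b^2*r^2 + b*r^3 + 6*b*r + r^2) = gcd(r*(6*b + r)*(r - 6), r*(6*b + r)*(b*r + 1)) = 6*b*r + r^2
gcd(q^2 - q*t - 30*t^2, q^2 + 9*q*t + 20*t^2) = q + 5*t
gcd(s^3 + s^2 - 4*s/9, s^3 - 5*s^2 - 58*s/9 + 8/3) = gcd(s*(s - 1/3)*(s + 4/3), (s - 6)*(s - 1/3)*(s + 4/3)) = s^2 + s - 4/9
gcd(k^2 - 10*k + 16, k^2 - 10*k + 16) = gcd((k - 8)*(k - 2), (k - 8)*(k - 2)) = k^2 - 10*k + 16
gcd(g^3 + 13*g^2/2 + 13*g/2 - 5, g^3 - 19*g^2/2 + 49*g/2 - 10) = g - 1/2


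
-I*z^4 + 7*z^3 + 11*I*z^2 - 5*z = z*(z + I)*(z + 5*I)*(-I*z + 1)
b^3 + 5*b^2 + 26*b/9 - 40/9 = (b - 2/3)*(b + 5/3)*(b + 4)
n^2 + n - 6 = (n - 2)*(n + 3)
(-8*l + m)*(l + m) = -8*l^2 - 7*l*m + m^2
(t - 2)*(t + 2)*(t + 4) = t^3 + 4*t^2 - 4*t - 16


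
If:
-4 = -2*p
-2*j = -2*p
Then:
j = 2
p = 2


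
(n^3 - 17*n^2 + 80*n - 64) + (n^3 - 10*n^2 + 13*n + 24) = 2*n^3 - 27*n^2 + 93*n - 40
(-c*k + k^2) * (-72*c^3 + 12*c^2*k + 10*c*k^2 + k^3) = 72*c^4*k - 84*c^3*k^2 + 2*c^2*k^3 + 9*c*k^4 + k^5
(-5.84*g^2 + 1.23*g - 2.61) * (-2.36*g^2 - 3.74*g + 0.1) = 13.7824*g^4 + 18.9388*g^3 + 0.9754*g^2 + 9.8844*g - 0.261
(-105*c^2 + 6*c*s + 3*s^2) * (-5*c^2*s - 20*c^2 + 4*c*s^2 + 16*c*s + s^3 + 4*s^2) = 525*c^4*s + 2100*c^4 - 450*c^3*s^2 - 1800*c^3*s - 96*c^2*s^3 - 384*c^2*s^2 + 18*c*s^4 + 72*c*s^3 + 3*s^5 + 12*s^4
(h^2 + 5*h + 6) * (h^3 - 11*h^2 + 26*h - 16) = h^5 - 6*h^4 - 23*h^3 + 48*h^2 + 76*h - 96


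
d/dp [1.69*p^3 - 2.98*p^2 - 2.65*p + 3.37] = 5.07*p^2 - 5.96*p - 2.65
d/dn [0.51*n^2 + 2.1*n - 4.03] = 1.02*n + 2.1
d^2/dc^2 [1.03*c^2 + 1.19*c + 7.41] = 2.06000000000000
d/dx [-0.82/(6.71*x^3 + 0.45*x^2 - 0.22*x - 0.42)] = (16.5066*x^2 + 0.738*x - 0.1804)/(6.71*x^3 + 0.45*x^2 - 0.22*x - 0.42)^2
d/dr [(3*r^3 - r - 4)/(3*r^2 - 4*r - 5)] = (9*r^4 - 24*r^3 - 42*r^2 + 24*r - 11)/(9*r^4 - 24*r^3 - 14*r^2 + 40*r + 25)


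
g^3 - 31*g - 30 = (g - 6)*(g + 1)*(g + 5)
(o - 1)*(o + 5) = o^2 + 4*o - 5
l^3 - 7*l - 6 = (l - 3)*(l + 1)*(l + 2)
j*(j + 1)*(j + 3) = j^3 + 4*j^2 + 3*j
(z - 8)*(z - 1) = z^2 - 9*z + 8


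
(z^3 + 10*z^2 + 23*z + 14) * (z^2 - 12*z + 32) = z^5 - 2*z^4 - 65*z^3 + 58*z^2 + 568*z + 448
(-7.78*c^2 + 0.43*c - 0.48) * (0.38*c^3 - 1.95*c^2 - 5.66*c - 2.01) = -2.9564*c^5 + 15.3344*c^4 + 43.0139*c^3 + 14.14*c^2 + 1.8525*c + 0.9648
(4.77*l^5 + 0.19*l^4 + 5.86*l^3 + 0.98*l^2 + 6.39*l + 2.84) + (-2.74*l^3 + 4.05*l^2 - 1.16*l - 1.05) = 4.77*l^5 + 0.19*l^4 + 3.12*l^3 + 5.03*l^2 + 5.23*l + 1.79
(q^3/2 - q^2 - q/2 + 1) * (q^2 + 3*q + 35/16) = q^5/2 + q^4/2 - 77*q^3/32 - 43*q^2/16 + 61*q/32 + 35/16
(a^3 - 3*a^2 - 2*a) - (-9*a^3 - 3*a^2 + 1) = 10*a^3 - 2*a - 1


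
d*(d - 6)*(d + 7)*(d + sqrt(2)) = d^4 + d^3 + sqrt(2)*d^3 - 42*d^2 + sqrt(2)*d^2 - 42*sqrt(2)*d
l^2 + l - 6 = (l - 2)*(l + 3)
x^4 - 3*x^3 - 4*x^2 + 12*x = x*(x - 3)*(x - 2)*(x + 2)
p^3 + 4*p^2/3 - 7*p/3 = p*(p - 1)*(p + 7/3)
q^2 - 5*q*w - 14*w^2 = (q - 7*w)*(q + 2*w)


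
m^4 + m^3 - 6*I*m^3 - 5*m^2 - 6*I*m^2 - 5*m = m*(m + 1)*(m - 5*I)*(m - I)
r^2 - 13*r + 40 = (r - 8)*(r - 5)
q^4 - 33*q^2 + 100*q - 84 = (q - 3)*(q - 2)^2*(q + 7)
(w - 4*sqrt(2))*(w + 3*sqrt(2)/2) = w^2 - 5*sqrt(2)*w/2 - 12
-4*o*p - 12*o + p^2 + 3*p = (-4*o + p)*(p + 3)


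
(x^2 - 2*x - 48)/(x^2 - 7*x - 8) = (x + 6)/(x + 1)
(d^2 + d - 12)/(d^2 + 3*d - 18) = (d + 4)/(d + 6)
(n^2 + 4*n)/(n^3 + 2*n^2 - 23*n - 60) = n/(n^2 - 2*n - 15)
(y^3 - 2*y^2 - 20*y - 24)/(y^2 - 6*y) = y + 4 + 4/y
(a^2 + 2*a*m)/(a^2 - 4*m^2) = a/(a - 2*m)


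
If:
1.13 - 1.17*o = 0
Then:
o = 0.97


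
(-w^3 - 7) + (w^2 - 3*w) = -w^3 + w^2 - 3*w - 7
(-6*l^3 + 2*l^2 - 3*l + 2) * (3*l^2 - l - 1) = -18*l^5 + 12*l^4 - 5*l^3 + 7*l^2 + l - 2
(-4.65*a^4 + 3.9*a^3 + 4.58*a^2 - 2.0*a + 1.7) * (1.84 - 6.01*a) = 27.9465*a^5 - 31.995*a^4 - 20.3498*a^3 + 20.4472*a^2 - 13.897*a + 3.128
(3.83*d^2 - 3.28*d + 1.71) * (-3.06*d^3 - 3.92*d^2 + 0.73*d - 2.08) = -11.7198*d^5 - 4.9768*d^4 + 10.4209*d^3 - 17.064*d^2 + 8.0707*d - 3.5568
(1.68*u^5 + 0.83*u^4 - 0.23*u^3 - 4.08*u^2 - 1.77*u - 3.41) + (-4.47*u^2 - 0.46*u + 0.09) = 1.68*u^5 + 0.83*u^4 - 0.23*u^3 - 8.55*u^2 - 2.23*u - 3.32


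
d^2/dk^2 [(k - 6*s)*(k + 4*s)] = 2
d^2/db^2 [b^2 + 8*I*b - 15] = 2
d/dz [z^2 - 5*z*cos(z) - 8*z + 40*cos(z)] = 5*z*sin(z) + 2*z - 40*sin(z) - 5*cos(z) - 8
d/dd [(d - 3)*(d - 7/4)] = 2*d - 19/4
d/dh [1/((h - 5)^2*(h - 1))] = ((1 - h)*(h - 5) - 2*(h - 1)^2)/((h - 5)^3*(h - 1)^3)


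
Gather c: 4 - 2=2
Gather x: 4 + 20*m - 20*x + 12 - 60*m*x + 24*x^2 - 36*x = 20*m + 24*x^2 + x*(-60*m - 56) + 16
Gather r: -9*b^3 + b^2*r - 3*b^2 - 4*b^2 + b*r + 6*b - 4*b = -9*b^3 - 7*b^2 + 2*b + r*(b^2 + b)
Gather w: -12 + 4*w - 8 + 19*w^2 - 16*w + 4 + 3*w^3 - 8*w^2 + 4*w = 3*w^3 + 11*w^2 - 8*w - 16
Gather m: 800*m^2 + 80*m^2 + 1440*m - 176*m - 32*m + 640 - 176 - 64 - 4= 880*m^2 + 1232*m + 396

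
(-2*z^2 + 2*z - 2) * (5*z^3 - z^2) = -10*z^5 + 12*z^4 - 12*z^3 + 2*z^2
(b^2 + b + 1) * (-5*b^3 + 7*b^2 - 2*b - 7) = -5*b^5 + 2*b^4 - 2*b^2 - 9*b - 7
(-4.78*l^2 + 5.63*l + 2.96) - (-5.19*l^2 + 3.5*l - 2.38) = 0.41*l^2 + 2.13*l + 5.34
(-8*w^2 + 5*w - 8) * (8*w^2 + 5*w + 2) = -64*w^4 - 55*w^2 - 30*w - 16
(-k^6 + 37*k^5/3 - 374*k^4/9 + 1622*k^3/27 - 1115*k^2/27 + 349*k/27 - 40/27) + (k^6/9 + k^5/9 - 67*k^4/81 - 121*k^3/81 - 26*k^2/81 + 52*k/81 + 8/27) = -8*k^6/9 + 112*k^5/9 - 3433*k^4/81 + 4745*k^3/81 - 3371*k^2/81 + 1099*k/81 - 32/27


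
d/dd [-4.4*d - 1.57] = -4.40000000000000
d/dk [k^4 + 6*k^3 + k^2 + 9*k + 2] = 4*k^3 + 18*k^2 + 2*k + 9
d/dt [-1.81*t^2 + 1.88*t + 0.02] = 1.88 - 3.62*t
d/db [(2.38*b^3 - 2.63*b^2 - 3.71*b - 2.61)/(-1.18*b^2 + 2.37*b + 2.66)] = (-2.8084*b^4 + 11.2812*b^3 + 8.3815*b^2 - 20.1512*b - 3.6829)/(1.3924*b^4 - 5.5932*b^3 - 0.660699999999999*b^2 + 12.6084*b + 7.0756)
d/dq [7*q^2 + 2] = 14*q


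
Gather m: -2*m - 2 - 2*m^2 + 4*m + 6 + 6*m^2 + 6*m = 4*m^2 + 8*m + 4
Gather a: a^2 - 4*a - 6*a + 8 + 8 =a^2 - 10*a + 16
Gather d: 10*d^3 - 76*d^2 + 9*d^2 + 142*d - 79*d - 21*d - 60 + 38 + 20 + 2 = 10*d^3 - 67*d^2 + 42*d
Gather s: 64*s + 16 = 64*s + 16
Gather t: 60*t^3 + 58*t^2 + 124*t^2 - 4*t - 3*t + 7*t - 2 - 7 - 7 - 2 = 60*t^3 + 182*t^2 - 18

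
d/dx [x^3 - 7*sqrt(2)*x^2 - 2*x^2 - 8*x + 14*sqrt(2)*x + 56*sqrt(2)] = 3*x^2 - 14*sqrt(2)*x - 4*x - 8 + 14*sqrt(2)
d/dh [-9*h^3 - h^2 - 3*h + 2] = -27*h^2 - 2*h - 3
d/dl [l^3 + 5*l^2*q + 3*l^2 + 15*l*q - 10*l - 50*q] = 3*l^2 + 10*l*q + 6*l + 15*q - 10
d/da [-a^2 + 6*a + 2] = 6 - 2*a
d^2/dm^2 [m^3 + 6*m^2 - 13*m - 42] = 6*m + 12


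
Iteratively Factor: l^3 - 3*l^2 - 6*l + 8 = (l + 2)*(l^2 - 5*l + 4) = (l - 4)*(l + 2)*(l - 1)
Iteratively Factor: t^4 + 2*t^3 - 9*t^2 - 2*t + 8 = (t + 4)*(t^3 - 2*t^2 - t + 2) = (t + 1)*(t + 4)*(t^2 - 3*t + 2) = (t - 2)*(t + 1)*(t + 4)*(t - 1)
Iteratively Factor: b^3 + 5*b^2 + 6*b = (b)*(b^2 + 5*b + 6) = b*(b + 2)*(b + 3)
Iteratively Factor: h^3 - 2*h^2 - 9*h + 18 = (h - 2)*(h^2 - 9) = (h - 3)*(h - 2)*(h + 3)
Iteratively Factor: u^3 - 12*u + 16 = (u - 2)*(u^2 + 2*u - 8) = (u - 2)^2*(u + 4)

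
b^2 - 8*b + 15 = (b - 5)*(b - 3)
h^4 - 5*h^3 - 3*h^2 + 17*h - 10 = (h - 5)*(h - 1)^2*(h + 2)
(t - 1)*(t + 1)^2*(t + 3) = t^4 + 4*t^3 + 2*t^2 - 4*t - 3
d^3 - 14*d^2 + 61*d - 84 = (d - 7)*(d - 4)*(d - 3)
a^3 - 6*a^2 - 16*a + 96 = (a - 6)*(a - 4)*(a + 4)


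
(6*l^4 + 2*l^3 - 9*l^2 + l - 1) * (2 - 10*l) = -60*l^5 - 8*l^4 + 94*l^3 - 28*l^2 + 12*l - 2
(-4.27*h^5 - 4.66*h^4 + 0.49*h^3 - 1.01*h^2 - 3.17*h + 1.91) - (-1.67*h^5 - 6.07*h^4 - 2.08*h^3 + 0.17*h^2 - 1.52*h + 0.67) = -2.6*h^5 + 1.41*h^4 + 2.57*h^3 - 1.18*h^2 - 1.65*h + 1.24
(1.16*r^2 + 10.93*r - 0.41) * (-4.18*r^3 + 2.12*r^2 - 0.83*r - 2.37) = -4.8488*r^5 - 43.2282*r^4 + 23.9226*r^3 - 12.6903*r^2 - 25.5638*r + 0.9717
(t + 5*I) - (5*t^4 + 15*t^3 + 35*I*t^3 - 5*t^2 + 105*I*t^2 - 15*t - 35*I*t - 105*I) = -5*t^4 - 15*t^3 - 35*I*t^3 + 5*t^2 - 105*I*t^2 + 16*t + 35*I*t + 110*I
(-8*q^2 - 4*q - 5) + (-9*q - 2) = -8*q^2 - 13*q - 7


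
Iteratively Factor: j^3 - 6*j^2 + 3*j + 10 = (j + 1)*(j^2 - 7*j + 10) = (j - 2)*(j + 1)*(j - 5)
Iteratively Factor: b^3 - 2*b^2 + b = (b)*(b^2 - 2*b + 1) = b*(b - 1)*(b - 1)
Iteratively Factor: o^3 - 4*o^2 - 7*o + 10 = (o - 5)*(o^2 + o - 2) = (o - 5)*(o + 2)*(o - 1)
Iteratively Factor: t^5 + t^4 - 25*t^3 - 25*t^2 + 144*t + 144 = (t - 4)*(t^4 + 5*t^3 - 5*t^2 - 45*t - 36) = (t - 4)*(t + 3)*(t^3 + 2*t^2 - 11*t - 12) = (t - 4)*(t - 3)*(t + 3)*(t^2 + 5*t + 4) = (t - 4)*(t - 3)*(t + 1)*(t + 3)*(t + 4)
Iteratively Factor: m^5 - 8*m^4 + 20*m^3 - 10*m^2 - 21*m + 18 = (m - 1)*(m^4 - 7*m^3 + 13*m^2 + 3*m - 18) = (m - 1)*(m + 1)*(m^3 - 8*m^2 + 21*m - 18) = (m - 2)*(m - 1)*(m + 1)*(m^2 - 6*m + 9) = (m - 3)*(m - 2)*(m - 1)*(m + 1)*(m - 3)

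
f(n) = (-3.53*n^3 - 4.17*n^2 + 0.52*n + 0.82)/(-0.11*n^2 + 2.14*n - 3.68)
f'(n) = (0.22*n - 2.14)*(-3.53*n^3 - 4.17*n^2 + 0.52*n + 0.82)/(-0.11*n^2 + 2.14*n - 3.68)^2 + (-10.59*n^2 - 8.34*n + 0.52)/(-0.11*n^2 + 2.14*n - 3.68)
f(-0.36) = -0.06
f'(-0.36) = -0.51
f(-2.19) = -1.88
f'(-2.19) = 3.04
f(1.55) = 34.34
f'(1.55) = 158.81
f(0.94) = 3.01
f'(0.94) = 12.74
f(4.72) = -116.07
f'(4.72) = -37.00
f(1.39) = 17.42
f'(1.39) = 69.17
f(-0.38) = -0.05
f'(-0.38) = -0.50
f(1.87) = 570.69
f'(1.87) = 16522.76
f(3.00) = -74.55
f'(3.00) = -5.42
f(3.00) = -74.55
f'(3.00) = -5.42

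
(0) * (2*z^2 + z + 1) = 0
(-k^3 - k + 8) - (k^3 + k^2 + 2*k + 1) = -2*k^3 - k^2 - 3*k + 7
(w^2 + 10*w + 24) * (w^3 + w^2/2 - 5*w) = w^5 + 21*w^4/2 + 24*w^3 - 38*w^2 - 120*w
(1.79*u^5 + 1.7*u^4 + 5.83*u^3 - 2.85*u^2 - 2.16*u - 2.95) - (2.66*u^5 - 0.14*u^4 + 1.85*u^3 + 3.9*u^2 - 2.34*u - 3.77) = -0.87*u^5 + 1.84*u^4 + 3.98*u^3 - 6.75*u^2 + 0.18*u + 0.82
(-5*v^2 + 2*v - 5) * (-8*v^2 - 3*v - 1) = 40*v^4 - v^3 + 39*v^2 + 13*v + 5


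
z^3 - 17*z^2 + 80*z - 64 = (z - 8)^2*(z - 1)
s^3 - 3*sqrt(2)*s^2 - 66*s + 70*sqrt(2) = (s - 7*sqrt(2))*(s - sqrt(2))*(s + 5*sqrt(2))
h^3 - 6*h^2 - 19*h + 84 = (h - 7)*(h - 3)*(h + 4)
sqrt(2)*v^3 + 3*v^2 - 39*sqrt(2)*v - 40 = (v - 4*sqrt(2))*(v + 5*sqrt(2))*(sqrt(2)*v + 1)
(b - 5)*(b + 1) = b^2 - 4*b - 5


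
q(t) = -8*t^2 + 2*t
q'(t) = 2 - 16*t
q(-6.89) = -393.56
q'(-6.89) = 112.24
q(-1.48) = -20.48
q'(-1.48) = 25.68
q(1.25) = -10.00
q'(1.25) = -18.00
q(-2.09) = -39.12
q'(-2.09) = 35.44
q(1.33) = -11.49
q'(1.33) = -19.28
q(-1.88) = -32.04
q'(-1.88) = 32.08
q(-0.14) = -0.44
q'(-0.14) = 4.24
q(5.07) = -195.50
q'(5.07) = -79.12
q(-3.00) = -78.00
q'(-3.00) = 50.00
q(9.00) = -630.00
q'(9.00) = -142.00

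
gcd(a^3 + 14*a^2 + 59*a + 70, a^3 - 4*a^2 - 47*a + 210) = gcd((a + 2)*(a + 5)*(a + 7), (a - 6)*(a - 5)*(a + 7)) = a + 7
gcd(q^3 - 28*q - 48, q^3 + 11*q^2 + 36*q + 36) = q + 2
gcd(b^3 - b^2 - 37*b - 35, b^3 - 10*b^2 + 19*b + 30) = b + 1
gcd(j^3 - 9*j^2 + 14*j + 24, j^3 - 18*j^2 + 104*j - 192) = j^2 - 10*j + 24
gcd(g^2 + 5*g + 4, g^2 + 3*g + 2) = g + 1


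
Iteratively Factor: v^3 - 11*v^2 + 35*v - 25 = (v - 5)*(v^2 - 6*v + 5) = (v - 5)^2*(v - 1)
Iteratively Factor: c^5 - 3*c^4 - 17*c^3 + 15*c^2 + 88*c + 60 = (c - 3)*(c^4 - 17*c^2 - 36*c - 20) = (c - 3)*(c + 2)*(c^3 - 2*c^2 - 13*c - 10) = (c - 3)*(c + 2)^2*(c^2 - 4*c - 5) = (c - 5)*(c - 3)*(c + 2)^2*(c + 1)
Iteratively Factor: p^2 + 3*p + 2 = (p + 2)*(p + 1)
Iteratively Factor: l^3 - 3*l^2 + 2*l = (l - 1)*(l^2 - 2*l) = (l - 2)*(l - 1)*(l)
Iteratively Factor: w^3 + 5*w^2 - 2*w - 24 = (w + 3)*(w^2 + 2*w - 8) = (w - 2)*(w + 3)*(w + 4)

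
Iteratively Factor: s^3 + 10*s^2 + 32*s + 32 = (s + 4)*(s^2 + 6*s + 8) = (s + 2)*(s + 4)*(s + 4)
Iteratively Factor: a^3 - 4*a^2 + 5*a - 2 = (a - 1)*(a^2 - 3*a + 2) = (a - 1)^2*(a - 2)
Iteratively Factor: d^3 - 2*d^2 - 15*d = (d - 5)*(d^2 + 3*d) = (d - 5)*(d + 3)*(d)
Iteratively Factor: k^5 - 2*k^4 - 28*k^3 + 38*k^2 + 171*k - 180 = (k + 4)*(k^4 - 6*k^3 - 4*k^2 + 54*k - 45) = (k - 3)*(k + 4)*(k^3 - 3*k^2 - 13*k + 15) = (k - 5)*(k - 3)*(k + 4)*(k^2 + 2*k - 3) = (k - 5)*(k - 3)*(k + 3)*(k + 4)*(k - 1)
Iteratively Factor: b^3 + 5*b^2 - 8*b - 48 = (b + 4)*(b^2 + b - 12) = (b - 3)*(b + 4)*(b + 4)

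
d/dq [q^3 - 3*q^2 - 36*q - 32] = 3*q^2 - 6*q - 36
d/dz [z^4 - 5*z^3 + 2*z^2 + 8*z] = 4*z^3 - 15*z^2 + 4*z + 8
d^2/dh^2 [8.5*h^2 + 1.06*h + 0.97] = 17.0000000000000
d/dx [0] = 0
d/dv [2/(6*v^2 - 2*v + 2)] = (1 - 6*v)/(3*v^2 - v + 1)^2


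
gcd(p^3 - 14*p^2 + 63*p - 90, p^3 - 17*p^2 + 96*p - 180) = p^2 - 11*p + 30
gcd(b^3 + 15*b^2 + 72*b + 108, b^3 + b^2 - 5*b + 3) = b + 3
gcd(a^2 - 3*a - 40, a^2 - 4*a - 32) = a - 8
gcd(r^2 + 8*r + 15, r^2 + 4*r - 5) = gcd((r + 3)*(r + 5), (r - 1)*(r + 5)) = r + 5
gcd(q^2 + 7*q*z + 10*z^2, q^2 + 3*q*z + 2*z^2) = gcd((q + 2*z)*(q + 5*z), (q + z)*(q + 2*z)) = q + 2*z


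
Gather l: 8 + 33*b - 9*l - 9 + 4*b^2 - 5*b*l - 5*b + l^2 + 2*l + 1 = 4*b^2 + 28*b + l^2 + l*(-5*b - 7)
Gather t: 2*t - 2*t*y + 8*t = t*(10 - 2*y)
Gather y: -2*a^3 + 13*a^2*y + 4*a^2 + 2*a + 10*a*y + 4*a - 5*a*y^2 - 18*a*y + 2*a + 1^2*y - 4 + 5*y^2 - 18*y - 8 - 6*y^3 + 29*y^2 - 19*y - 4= -2*a^3 + 4*a^2 + 8*a - 6*y^3 + y^2*(34 - 5*a) + y*(13*a^2 - 8*a - 36) - 16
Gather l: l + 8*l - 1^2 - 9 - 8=9*l - 18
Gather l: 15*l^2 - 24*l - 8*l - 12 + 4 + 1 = 15*l^2 - 32*l - 7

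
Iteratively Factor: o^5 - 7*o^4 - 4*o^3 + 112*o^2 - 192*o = (o + 4)*(o^4 - 11*o^3 + 40*o^2 - 48*o) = (o - 4)*(o + 4)*(o^3 - 7*o^2 + 12*o) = (o - 4)*(o - 3)*(o + 4)*(o^2 - 4*o) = (o - 4)^2*(o - 3)*(o + 4)*(o)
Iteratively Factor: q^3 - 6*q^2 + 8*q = (q - 4)*(q^2 - 2*q) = (q - 4)*(q - 2)*(q)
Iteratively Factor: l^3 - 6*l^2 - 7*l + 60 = (l - 4)*(l^2 - 2*l - 15) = (l - 4)*(l + 3)*(l - 5)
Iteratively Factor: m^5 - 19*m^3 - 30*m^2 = (m + 3)*(m^4 - 3*m^3 - 10*m^2) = (m - 5)*(m + 3)*(m^3 + 2*m^2) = m*(m - 5)*(m + 3)*(m^2 + 2*m) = m*(m - 5)*(m + 2)*(m + 3)*(m)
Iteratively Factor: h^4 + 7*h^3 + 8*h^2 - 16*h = (h + 4)*(h^3 + 3*h^2 - 4*h) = (h - 1)*(h + 4)*(h^2 + 4*h) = (h - 1)*(h + 4)^2*(h)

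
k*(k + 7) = k^2 + 7*k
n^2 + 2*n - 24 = (n - 4)*(n + 6)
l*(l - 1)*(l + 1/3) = l^3 - 2*l^2/3 - l/3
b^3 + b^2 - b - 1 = (b - 1)*(b + 1)^2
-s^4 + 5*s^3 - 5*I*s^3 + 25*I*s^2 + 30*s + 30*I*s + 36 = (s - 6)*(s + 6*I)*(I*s + 1)*(I*s + I)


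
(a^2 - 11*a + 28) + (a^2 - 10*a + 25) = 2*a^2 - 21*a + 53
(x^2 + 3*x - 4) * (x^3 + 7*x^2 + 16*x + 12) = x^5 + 10*x^4 + 33*x^3 + 32*x^2 - 28*x - 48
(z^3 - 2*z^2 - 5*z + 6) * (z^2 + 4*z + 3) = z^5 + 2*z^4 - 10*z^3 - 20*z^2 + 9*z + 18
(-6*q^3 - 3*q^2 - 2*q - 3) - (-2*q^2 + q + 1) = -6*q^3 - q^2 - 3*q - 4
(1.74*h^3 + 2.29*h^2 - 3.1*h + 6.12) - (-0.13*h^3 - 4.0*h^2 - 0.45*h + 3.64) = 1.87*h^3 + 6.29*h^2 - 2.65*h + 2.48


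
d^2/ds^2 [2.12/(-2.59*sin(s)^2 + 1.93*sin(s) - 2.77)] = (56.884688*sin(s)^4 - 31.791732*sin(s)^3 - 138.268308*sin(s)^2 + 74.917196*sin(s) + 14.625456)/(2.59*sin(s)^2 - 1.93*sin(s) + 2.77)^3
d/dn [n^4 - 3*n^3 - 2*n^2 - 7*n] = 4*n^3 - 9*n^2 - 4*n - 7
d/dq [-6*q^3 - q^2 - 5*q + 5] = -18*q^2 - 2*q - 5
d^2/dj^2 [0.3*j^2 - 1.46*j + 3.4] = 0.600000000000000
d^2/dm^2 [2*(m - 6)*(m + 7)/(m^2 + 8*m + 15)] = 4*(-7*m^3 - 171*m^2 - 1053*m - 1953)/(m^6 + 24*m^5 + 237*m^4 + 1232*m^3 + 3555*m^2 + 5400*m + 3375)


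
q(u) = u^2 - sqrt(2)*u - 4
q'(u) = 2*u - sqrt(2)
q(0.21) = -4.25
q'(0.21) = -0.99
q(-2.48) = 5.66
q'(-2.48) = -6.37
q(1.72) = -3.47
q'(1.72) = 2.03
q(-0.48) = -3.09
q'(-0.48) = -2.37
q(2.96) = 0.58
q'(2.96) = 4.51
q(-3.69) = 14.83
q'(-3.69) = -8.79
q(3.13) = 1.37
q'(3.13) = 4.85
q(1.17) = -4.29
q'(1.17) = 0.93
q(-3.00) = 9.24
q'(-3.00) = -7.41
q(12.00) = 123.03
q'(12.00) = 22.59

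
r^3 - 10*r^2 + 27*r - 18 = (r - 6)*(r - 3)*(r - 1)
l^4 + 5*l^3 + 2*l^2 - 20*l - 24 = (l - 2)*(l + 2)^2*(l + 3)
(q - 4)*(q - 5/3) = q^2 - 17*q/3 + 20/3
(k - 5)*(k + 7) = k^2 + 2*k - 35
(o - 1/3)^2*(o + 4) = o^3 + 10*o^2/3 - 23*o/9 + 4/9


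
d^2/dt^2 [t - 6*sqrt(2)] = 0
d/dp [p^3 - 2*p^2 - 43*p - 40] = 3*p^2 - 4*p - 43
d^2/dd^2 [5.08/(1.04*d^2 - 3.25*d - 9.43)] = (10.989056*d^2 - 34.3408*d - 5.08*(2.08*d - 3.25)*(4.16*d - 6.5) - 99.641152)/(-1.04*d^2 + 3.25*d + 9.43)^3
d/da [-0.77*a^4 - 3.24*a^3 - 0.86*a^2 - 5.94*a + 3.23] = -3.08*a^3 - 9.72*a^2 - 1.72*a - 5.94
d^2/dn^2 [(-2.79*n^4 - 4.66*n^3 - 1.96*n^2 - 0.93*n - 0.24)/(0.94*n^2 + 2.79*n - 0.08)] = (-4.93048800000001*n^6 - 43.902324*n^5 - 129.046986*n^4 - 54.647932*n^3 + 3.86966399999999*n^2 - 4.375104*n - 4.212704)/(0.830584*n^6 + 7.395732*n^5 + 21.739098*n^4 + 20.458791*n^3 - 1.850136*n^2 + 0.053568*n - 0.000512)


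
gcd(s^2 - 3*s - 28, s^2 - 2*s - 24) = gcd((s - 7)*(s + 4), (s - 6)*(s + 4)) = s + 4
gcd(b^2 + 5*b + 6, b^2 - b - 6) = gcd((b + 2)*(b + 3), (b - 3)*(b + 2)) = b + 2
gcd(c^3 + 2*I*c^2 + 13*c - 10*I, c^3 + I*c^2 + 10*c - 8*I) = c^2 - 3*I*c - 2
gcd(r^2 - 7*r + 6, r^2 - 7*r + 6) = r^2 - 7*r + 6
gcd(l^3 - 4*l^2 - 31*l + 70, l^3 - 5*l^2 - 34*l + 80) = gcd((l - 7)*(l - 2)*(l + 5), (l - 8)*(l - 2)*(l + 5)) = l^2 + 3*l - 10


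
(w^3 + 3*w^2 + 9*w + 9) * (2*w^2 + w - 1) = 2*w^5 + 7*w^4 + 20*w^3 + 24*w^2 - 9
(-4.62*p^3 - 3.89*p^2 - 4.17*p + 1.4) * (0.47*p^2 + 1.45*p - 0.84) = -2.1714*p^5 - 8.5273*p^4 - 3.7196*p^3 - 2.1209*p^2 + 5.5328*p - 1.176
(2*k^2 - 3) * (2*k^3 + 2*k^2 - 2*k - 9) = 4*k^5 + 4*k^4 - 10*k^3 - 24*k^2 + 6*k + 27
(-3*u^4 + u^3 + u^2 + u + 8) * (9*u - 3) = -27*u^5 + 18*u^4 + 6*u^3 + 6*u^2 + 69*u - 24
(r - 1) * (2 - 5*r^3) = -5*r^4 + 5*r^3 + 2*r - 2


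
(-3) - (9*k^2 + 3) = -9*k^2 - 6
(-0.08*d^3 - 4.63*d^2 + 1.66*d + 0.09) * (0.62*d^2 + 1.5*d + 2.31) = -0.0496*d^5 - 2.9906*d^4 - 6.1006*d^3 - 8.1495*d^2 + 3.9696*d + 0.2079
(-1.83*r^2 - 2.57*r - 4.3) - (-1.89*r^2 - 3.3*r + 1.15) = 0.0599999999999998*r^2 + 0.73*r - 5.45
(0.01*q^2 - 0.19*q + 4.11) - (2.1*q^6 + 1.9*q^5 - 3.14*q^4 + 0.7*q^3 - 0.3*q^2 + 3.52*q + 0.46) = -2.1*q^6 - 1.9*q^5 + 3.14*q^4 - 0.7*q^3 + 0.31*q^2 - 3.71*q + 3.65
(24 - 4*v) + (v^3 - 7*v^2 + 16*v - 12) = v^3 - 7*v^2 + 12*v + 12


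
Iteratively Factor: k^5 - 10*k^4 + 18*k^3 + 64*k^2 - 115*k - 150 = (k - 5)*(k^4 - 5*k^3 - 7*k^2 + 29*k + 30) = (k - 5)*(k - 3)*(k^3 - 2*k^2 - 13*k - 10) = (k - 5)*(k - 3)*(k + 1)*(k^2 - 3*k - 10) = (k - 5)*(k - 3)*(k + 1)*(k + 2)*(k - 5)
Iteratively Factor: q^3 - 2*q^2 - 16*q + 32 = (q + 4)*(q^2 - 6*q + 8) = (q - 2)*(q + 4)*(q - 4)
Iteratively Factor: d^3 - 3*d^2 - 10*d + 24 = (d + 3)*(d^2 - 6*d + 8) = (d - 4)*(d + 3)*(d - 2)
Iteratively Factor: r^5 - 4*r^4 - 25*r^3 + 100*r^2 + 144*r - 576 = (r - 4)*(r^4 - 25*r^2 + 144) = (r - 4)*(r - 3)*(r^3 + 3*r^2 - 16*r - 48) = (r - 4)^2*(r - 3)*(r^2 + 7*r + 12) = (r - 4)^2*(r - 3)*(r + 4)*(r + 3)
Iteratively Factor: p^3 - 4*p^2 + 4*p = (p - 2)*(p^2 - 2*p) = (p - 2)^2*(p)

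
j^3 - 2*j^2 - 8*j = j*(j - 4)*(j + 2)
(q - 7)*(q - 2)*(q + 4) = q^3 - 5*q^2 - 22*q + 56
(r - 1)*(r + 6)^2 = r^3 + 11*r^2 + 24*r - 36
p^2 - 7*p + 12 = (p - 4)*(p - 3)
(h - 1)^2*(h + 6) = h^3 + 4*h^2 - 11*h + 6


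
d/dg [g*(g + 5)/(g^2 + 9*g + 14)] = 2*(2*g^2 + 14*g + 35)/(g^4 + 18*g^3 + 109*g^2 + 252*g + 196)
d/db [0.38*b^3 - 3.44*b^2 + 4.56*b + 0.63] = 1.14*b^2 - 6.88*b + 4.56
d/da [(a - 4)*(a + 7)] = 2*a + 3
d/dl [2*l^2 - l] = 4*l - 1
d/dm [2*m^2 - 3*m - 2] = 4*m - 3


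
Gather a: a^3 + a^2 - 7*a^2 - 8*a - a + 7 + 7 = a^3 - 6*a^2 - 9*a + 14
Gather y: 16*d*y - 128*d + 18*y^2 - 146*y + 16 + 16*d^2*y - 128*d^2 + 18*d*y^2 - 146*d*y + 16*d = -128*d^2 - 112*d + y^2*(18*d + 18) + y*(16*d^2 - 130*d - 146) + 16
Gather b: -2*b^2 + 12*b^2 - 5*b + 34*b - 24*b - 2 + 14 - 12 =10*b^2 + 5*b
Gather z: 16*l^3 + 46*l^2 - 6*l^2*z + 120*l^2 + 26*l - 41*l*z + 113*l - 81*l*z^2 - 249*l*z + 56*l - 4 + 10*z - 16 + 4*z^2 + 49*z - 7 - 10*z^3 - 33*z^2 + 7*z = 16*l^3 + 166*l^2 + 195*l - 10*z^3 + z^2*(-81*l - 29) + z*(-6*l^2 - 290*l + 66) - 27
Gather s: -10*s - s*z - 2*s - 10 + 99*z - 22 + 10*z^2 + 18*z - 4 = s*(-z - 12) + 10*z^2 + 117*z - 36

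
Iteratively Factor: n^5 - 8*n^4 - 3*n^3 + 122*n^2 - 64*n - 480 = (n + 2)*(n^4 - 10*n^3 + 17*n^2 + 88*n - 240) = (n - 5)*(n + 2)*(n^3 - 5*n^2 - 8*n + 48) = (n - 5)*(n - 4)*(n + 2)*(n^2 - n - 12) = (n - 5)*(n - 4)^2*(n + 2)*(n + 3)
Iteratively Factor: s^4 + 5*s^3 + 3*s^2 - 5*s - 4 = (s + 1)*(s^3 + 4*s^2 - s - 4) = (s - 1)*(s + 1)*(s^2 + 5*s + 4) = (s - 1)*(s + 1)^2*(s + 4)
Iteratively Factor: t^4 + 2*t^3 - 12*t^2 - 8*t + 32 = (t + 4)*(t^3 - 2*t^2 - 4*t + 8) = (t - 2)*(t + 4)*(t^2 - 4) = (t - 2)*(t + 2)*(t + 4)*(t - 2)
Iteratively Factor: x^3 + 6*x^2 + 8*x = (x + 2)*(x^2 + 4*x) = (x + 2)*(x + 4)*(x)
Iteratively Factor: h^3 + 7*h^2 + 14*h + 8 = (h + 4)*(h^2 + 3*h + 2) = (h + 1)*(h + 4)*(h + 2)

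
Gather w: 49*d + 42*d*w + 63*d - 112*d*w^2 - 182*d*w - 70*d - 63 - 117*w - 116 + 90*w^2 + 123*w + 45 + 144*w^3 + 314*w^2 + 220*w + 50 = 42*d + 144*w^3 + w^2*(404 - 112*d) + w*(226 - 140*d) - 84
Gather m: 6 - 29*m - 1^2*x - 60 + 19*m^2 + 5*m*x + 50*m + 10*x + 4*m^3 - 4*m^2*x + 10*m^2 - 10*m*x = 4*m^3 + m^2*(29 - 4*x) + m*(21 - 5*x) + 9*x - 54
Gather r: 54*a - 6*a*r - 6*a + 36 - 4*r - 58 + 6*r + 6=48*a + r*(2 - 6*a) - 16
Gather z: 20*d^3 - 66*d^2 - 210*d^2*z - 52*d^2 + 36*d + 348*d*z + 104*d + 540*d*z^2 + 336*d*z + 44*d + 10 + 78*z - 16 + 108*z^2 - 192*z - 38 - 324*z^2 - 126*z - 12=20*d^3 - 118*d^2 + 184*d + z^2*(540*d - 216) + z*(-210*d^2 + 684*d - 240) - 56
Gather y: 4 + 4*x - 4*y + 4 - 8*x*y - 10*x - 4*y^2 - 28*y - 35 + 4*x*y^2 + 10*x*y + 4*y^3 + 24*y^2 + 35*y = -6*x + 4*y^3 + y^2*(4*x + 20) + y*(2*x + 3) - 27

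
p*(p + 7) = p^2 + 7*p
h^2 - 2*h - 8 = (h - 4)*(h + 2)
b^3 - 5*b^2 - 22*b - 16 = (b - 8)*(b + 1)*(b + 2)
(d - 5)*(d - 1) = d^2 - 6*d + 5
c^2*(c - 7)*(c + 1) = c^4 - 6*c^3 - 7*c^2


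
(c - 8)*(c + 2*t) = c^2 + 2*c*t - 8*c - 16*t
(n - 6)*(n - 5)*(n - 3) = n^3 - 14*n^2 + 63*n - 90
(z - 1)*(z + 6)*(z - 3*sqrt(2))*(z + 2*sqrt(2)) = z^4 - sqrt(2)*z^3 + 5*z^3 - 18*z^2 - 5*sqrt(2)*z^2 - 60*z + 6*sqrt(2)*z + 72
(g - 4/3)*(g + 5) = g^2 + 11*g/3 - 20/3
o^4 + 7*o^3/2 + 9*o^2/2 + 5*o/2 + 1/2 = (o + 1/2)*(o + 1)^3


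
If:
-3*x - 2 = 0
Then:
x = -2/3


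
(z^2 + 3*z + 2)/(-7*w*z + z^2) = (z^2 + 3*z + 2)/(z*(-7*w + z))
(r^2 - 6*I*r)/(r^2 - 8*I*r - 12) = r/(r - 2*I)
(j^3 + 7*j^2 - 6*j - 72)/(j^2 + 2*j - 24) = (j^2 + j - 12)/(j - 4)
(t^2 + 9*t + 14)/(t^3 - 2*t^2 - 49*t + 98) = (t + 2)/(t^2 - 9*t + 14)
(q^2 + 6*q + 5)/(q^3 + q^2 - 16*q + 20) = (q + 1)/(q^2 - 4*q + 4)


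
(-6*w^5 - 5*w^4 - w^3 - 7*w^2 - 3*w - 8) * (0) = 0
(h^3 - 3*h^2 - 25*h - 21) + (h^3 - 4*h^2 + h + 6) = 2*h^3 - 7*h^2 - 24*h - 15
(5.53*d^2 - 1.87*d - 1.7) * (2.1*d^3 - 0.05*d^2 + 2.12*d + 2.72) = 11.613*d^5 - 4.2035*d^4 + 8.2471*d^3 + 11.1622*d^2 - 8.6904*d - 4.624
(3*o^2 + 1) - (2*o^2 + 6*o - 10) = o^2 - 6*o + 11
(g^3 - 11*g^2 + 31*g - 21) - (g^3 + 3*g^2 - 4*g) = -14*g^2 + 35*g - 21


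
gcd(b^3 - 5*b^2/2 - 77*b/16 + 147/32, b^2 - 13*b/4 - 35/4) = b + 7/4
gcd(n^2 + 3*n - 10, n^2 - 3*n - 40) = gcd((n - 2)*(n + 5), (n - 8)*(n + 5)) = n + 5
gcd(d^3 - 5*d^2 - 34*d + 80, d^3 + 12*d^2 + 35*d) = d + 5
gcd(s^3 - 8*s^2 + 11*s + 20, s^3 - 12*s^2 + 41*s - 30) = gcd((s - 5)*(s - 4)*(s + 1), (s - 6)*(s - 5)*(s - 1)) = s - 5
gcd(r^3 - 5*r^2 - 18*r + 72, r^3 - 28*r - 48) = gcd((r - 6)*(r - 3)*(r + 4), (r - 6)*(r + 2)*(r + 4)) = r^2 - 2*r - 24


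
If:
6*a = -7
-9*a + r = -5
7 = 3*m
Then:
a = -7/6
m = 7/3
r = -31/2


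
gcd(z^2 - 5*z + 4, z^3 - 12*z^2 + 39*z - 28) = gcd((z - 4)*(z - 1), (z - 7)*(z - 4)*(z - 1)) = z^2 - 5*z + 4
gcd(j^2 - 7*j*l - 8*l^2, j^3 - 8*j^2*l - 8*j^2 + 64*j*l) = j - 8*l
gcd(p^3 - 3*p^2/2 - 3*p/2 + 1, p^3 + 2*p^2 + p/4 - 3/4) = p^2 + p/2 - 1/2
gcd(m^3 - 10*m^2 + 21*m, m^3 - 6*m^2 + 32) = 1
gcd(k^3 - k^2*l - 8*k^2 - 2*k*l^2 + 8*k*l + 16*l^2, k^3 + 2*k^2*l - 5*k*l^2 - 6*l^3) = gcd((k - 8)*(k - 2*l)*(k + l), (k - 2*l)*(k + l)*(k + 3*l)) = k^2 - k*l - 2*l^2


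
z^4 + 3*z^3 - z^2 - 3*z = z*(z - 1)*(z + 1)*(z + 3)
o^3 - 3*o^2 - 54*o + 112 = (o - 8)*(o - 2)*(o + 7)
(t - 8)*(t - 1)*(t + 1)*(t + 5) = t^4 - 3*t^3 - 41*t^2 + 3*t + 40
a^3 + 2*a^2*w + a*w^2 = a*(a + w)^2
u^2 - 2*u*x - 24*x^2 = (u - 6*x)*(u + 4*x)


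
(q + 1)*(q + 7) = q^2 + 8*q + 7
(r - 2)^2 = r^2 - 4*r + 4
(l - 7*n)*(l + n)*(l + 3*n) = l^3 - 3*l^2*n - 25*l*n^2 - 21*n^3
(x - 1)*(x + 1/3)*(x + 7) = x^3 + 19*x^2/3 - 5*x - 7/3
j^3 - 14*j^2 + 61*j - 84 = (j - 7)*(j - 4)*(j - 3)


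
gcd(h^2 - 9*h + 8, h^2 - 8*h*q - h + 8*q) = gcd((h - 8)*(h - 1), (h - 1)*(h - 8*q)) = h - 1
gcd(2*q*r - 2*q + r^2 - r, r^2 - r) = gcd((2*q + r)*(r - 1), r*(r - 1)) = r - 1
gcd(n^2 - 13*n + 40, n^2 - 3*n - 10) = n - 5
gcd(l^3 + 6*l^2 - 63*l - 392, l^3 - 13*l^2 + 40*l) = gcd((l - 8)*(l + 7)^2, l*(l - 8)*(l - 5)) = l - 8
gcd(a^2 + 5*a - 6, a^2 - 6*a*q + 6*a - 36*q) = a + 6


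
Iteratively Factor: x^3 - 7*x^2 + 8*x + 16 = (x - 4)*(x^2 - 3*x - 4) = (x - 4)*(x + 1)*(x - 4)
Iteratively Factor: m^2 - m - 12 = (m + 3)*(m - 4)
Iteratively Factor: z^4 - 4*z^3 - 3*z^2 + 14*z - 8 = (z + 2)*(z^3 - 6*z^2 + 9*z - 4) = (z - 1)*(z + 2)*(z^2 - 5*z + 4) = (z - 4)*(z - 1)*(z + 2)*(z - 1)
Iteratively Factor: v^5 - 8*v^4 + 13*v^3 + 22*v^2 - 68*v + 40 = (v - 1)*(v^4 - 7*v^3 + 6*v^2 + 28*v - 40) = (v - 1)*(v + 2)*(v^3 - 9*v^2 + 24*v - 20) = (v - 2)*(v - 1)*(v + 2)*(v^2 - 7*v + 10) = (v - 2)^2*(v - 1)*(v + 2)*(v - 5)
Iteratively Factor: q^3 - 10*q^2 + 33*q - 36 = (q - 4)*(q^2 - 6*q + 9) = (q - 4)*(q - 3)*(q - 3)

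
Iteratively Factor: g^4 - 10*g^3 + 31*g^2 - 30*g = (g)*(g^3 - 10*g^2 + 31*g - 30) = g*(g - 5)*(g^2 - 5*g + 6) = g*(g - 5)*(g - 2)*(g - 3)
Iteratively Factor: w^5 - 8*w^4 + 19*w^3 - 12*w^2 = (w - 3)*(w^4 - 5*w^3 + 4*w^2) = (w - 3)*(w - 1)*(w^3 - 4*w^2) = w*(w - 3)*(w - 1)*(w^2 - 4*w) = w*(w - 4)*(w - 3)*(w - 1)*(w)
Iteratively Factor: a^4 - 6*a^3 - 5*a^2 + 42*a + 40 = (a + 1)*(a^3 - 7*a^2 + 2*a + 40) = (a - 5)*(a + 1)*(a^2 - 2*a - 8) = (a - 5)*(a + 1)*(a + 2)*(a - 4)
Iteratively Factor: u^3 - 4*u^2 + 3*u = (u)*(u^2 - 4*u + 3) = u*(u - 1)*(u - 3)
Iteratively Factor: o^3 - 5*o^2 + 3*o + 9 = (o - 3)*(o^2 - 2*o - 3) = (o - 3)*(o + 1)*(o - 3)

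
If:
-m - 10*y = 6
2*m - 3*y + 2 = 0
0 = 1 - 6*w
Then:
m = -38/23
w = 1/6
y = -10/23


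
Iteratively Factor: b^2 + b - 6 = (b + 3)*(b - 2)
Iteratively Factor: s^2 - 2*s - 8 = (s + 2)*(s - 4)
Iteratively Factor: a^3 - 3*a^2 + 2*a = (a - 1)*(a^2 - 2*a) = (a - 2)*(a - 1)*(a)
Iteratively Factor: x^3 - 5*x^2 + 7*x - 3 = (x - 3)*(x^2 - 2*x + 1) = (x - 3)*(x - 1)*(x - 1)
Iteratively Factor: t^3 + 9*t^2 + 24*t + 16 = (t + 1)*(t^2 + 8*t + 16) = (t + 1)*(t + 4)*(t + 4)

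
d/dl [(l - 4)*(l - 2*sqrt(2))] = 2*l - 4 - 2*sqrt(2)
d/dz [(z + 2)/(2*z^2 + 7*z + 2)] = (2*z^2 + 7*z - (z + 2)*(4*z + 7) + 2)/(2*z^2 + 7*z + 2)^2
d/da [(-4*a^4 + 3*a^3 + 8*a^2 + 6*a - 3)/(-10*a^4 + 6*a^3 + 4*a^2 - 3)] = (6*a^6 + 128*a^5 + 144*a^4 - 144*a^3 + 3*a^2 - 24*a - 18)/(100*a^8 - 120*a^7 - 44*a^6 + 48*a^5 + 76*a^4 - 36*a^3 - 24*a^2 + 9)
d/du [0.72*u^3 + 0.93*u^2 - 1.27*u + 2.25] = 2.16*u^2 + 1.86*u - 1.27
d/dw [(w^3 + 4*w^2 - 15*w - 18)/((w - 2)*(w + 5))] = (w^4 + 6*w^3 - 3*w^2 - 44*w + 204)/(w^4 + 6*w^3 - 11*w^2 - 60*w + 100)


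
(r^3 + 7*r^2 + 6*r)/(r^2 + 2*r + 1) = r*(r + 6)/(r + 1)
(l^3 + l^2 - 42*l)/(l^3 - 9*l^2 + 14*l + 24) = l*(l + 7)/(l^2 - 3*l - 4)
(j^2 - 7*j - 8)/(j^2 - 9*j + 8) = (j + 1)/(j - 1)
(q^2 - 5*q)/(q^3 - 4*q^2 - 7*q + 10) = q/(q^2 + q - 2)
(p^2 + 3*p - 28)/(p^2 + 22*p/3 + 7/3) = 3*(p - 4)/(3*p + 1)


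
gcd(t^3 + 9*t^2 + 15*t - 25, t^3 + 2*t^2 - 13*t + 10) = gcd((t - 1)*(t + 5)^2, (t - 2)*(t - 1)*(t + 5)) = t^2 + 4*t - 5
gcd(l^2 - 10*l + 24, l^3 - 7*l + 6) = 1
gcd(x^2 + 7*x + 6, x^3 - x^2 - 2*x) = x + 1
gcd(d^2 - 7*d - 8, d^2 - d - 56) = d - 8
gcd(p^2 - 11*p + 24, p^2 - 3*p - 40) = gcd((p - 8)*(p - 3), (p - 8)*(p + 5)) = p - 8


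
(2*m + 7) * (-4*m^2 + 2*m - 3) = -8*m^3 - 24*m^2 + 8*m - 21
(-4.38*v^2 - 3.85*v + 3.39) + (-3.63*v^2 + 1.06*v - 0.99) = -8.01*v^2 - 2.79*v + 2.4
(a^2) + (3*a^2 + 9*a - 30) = 4*a^2 + 9*a - 30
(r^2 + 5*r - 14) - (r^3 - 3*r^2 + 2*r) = -r^3 + 4*r^2 + 3*r - 14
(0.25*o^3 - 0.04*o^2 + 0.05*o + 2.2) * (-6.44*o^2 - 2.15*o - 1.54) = -1.61*o^5 - 0.2799*o^4 - 0.621*o^3 - 14.2139*o^2 - 4.807*o - 3.388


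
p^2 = p^2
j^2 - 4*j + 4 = (j - 2)^2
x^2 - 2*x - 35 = (x - 7)*(x + 5)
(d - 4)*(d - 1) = d^2 - 5*d + 4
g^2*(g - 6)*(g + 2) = g^4 - 4*g^3 - 12*g^2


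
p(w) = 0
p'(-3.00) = 0.00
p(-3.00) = 0.00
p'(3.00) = 0.00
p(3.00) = 0.00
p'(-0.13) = 0.00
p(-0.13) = 0.00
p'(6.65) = 0.00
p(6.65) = 0.00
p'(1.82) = 0.00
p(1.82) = 0.00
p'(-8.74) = 0.00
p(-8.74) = 0.00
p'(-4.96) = 0.00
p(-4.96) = 0.00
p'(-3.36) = 0.00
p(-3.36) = 0.00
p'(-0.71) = 0.00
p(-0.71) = 0.00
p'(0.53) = 0.00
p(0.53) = 0.00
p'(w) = 0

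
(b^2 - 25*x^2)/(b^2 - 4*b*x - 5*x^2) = (b + 5*x)/(b + x)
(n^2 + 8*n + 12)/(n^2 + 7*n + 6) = (n + 2)/(n + 1)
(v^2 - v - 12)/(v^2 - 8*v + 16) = (v + 3)/(v - 4)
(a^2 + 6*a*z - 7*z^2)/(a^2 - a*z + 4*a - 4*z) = (a + 7*z)/(a + 4)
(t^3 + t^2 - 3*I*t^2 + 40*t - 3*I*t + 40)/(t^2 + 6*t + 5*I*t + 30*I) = (t^2 + t*(1 - 8*I) - 8*I)/(t + 6)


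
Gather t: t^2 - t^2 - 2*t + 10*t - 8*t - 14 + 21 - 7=0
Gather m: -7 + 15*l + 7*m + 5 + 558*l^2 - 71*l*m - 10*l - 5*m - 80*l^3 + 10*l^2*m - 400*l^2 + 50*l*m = -80*l^3 + 158*l^2 + 5*l + m*(10*l^2 - 21*l + 2) - 2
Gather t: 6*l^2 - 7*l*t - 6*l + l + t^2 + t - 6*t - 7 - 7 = 6*l^2 - 5*l + t^2 + t*(-7*l - 5) - 14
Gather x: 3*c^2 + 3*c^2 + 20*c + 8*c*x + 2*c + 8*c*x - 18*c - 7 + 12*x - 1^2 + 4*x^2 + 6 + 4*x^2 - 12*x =6*c^2 + 16*c*x + 4*c + 8*x^2 - 2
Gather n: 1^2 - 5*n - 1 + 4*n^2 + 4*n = 4*n^2 - n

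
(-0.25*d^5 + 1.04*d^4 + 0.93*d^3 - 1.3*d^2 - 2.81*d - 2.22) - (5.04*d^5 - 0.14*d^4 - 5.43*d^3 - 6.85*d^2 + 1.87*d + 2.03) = -5.29*d^5 + 1.18*d^4 + 6.36*d^3 + 5.55*d^2 - 4.68*d - 4.25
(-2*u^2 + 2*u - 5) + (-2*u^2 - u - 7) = -4*u^2 + u - 12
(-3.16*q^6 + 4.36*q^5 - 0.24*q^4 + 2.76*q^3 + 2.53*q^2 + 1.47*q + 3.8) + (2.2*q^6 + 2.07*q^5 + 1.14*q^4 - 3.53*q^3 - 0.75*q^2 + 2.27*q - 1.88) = -0.96*q^6 + 6.43*q^5 + 0.9*q^4 - 0.77*q^3 + 1.78*q^2 + 3.74*q + 1.92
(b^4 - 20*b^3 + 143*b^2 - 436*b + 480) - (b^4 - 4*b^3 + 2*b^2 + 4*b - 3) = -16*b^3 + 141*b^2 - 440*b + 483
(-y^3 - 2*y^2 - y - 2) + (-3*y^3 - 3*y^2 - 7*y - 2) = -4*y^3 - 5*y^2 - 8*y - 4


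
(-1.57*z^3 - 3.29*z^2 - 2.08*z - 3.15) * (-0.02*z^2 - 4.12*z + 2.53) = 0.0314*z^5 + 6.5342*z^4 + 9.6243*z^3 + 0.308900000000002*z^2 + 7.7156*z - 7.9695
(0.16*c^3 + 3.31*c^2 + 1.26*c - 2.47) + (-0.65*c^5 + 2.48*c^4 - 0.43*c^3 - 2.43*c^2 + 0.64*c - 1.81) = -0.65*c^5 + 2.48*c^4 - 0.27*c^3 + 0.88*c^2 + 1.9*c - 4.28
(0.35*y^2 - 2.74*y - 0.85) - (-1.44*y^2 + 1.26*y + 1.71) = 1.79*y^2 - 4.0*y - 2.56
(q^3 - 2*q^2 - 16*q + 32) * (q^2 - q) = q^5 - 3*q^4 - 14*q^3 + 48*q^2 - 32*q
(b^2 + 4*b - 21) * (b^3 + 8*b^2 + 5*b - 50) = b^5 + 12*b^4 + 16*b^3 - 198*b^2 - 305*b + 1050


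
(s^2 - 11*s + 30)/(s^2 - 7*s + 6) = (s - 5)/(s - 1)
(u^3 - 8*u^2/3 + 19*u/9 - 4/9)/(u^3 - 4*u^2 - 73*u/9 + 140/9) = (3*u^2 - 4*u + 1)/(3*u^2 - 8*u - 35)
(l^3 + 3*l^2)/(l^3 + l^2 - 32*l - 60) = l^2*(l + 3)/(l^3 + l^2 - 32*l - 60)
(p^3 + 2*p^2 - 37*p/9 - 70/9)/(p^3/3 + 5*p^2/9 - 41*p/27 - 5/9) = 3*(9*p^3 + 18*p^2 - 37*p - 70)/(9*p^3 + 15*p^2 - 41*p - 15)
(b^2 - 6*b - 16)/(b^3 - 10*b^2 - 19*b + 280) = (b + 2)/(b^2 - 2*b - 35)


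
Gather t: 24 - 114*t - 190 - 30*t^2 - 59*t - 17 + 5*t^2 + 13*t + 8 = -25*t^2 - 160*t - 175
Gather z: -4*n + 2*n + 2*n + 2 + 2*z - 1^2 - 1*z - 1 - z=0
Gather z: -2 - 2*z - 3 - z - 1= -3*z - 6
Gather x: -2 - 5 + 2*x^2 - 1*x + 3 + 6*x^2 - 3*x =8*x^2 - 4*x - 4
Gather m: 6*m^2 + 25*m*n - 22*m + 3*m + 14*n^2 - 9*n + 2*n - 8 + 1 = 6*m^2 + m*(25*n - 19) + 14*n^2 - 7*n - 7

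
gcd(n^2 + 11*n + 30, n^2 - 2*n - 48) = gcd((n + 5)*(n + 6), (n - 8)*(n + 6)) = n + 6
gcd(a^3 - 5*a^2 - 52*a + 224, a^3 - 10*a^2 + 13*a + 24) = a - 8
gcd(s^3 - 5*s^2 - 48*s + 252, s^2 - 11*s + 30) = s - 6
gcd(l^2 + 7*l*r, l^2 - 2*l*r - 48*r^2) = 1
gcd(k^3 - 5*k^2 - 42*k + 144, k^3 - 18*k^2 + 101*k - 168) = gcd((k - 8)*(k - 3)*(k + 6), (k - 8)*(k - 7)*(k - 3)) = k^2 - 11*k + 24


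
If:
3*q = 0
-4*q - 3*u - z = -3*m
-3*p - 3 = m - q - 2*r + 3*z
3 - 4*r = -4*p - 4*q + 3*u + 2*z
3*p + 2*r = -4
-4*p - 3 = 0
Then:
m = 13/8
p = -3/4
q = 0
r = -7/8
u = 25/12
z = -11/8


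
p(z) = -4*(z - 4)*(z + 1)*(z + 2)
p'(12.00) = -1592.00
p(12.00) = -5824.00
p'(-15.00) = -2780.00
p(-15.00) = 13832.00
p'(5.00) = -220.00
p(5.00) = -168.00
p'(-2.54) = -57.74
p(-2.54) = 21.75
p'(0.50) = 41.00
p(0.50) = 52.50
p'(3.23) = -59.35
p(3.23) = 68.14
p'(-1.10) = 16.68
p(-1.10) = -1.84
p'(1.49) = 25.28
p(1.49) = 87.25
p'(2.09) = 4.30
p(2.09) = 96.56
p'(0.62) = 40.35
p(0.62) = 57.38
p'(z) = -4*(z - 4)*(z + 1) - 4*(z - 4)*(z + 2) - 4*(z + 1)*(z + 2)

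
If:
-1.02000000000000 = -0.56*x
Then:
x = 1.82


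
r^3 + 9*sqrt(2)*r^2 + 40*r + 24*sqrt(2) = (r + sqrt(2))*(r + 2*sqrt(2))*(r + 6*sqrt(2))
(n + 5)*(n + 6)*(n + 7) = n^3 + 18*n^2 + 107*n + 210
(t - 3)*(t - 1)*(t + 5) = t^3 + t^2 - 17*t + 15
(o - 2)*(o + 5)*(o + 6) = o^3 + 9*o^2 + 8*o - 60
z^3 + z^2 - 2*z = z*(z - 1)*(z + 2)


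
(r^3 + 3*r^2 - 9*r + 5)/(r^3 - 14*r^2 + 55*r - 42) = (r^2 + 4*r - 5)/(r^2 - 13*r + 42)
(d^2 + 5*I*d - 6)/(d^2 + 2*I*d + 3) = (d + 2*I)/(d - I)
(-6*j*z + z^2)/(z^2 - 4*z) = (-6*j + z)/(z - 4)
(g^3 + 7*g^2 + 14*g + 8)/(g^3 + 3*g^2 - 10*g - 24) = (g + 1)/(g - 3)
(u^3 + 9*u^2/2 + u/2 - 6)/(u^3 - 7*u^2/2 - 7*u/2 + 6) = (u + 4)/(u - 4)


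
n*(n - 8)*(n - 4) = n^3 - 12*n^2 + 32*n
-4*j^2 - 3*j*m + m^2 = (-4*j + m)*(j + m)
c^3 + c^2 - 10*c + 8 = (c - 2)*(c - 1)*(c + 4)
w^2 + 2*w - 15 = (w - 3)*(w + 5)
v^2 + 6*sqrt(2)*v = v*(v + 6*sqrt(2))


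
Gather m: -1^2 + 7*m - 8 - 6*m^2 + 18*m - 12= -6*m^2 + 25*m - 21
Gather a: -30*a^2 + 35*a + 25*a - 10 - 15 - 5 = -30*a^2 + 60*a - 30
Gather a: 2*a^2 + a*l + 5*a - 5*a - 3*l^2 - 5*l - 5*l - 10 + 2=2*a^2 + a*l - 3*l^2 - 10*l - 8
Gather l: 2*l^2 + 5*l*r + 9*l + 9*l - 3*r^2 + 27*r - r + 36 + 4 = 2*l^2 + l*(5*r + 18) - 3*r^2 + 26*r + 40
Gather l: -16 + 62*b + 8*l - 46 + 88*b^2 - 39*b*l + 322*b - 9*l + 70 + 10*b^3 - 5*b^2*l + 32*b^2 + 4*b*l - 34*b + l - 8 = 10*b^3 + 120*b^2 + 350*b + l*(-5*b^2 - 35*b)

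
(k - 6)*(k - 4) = k^2 - 10*k + 24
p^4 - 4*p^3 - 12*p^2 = p^2*(p - 6)*(p + 2)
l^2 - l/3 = l*(l - 1/3)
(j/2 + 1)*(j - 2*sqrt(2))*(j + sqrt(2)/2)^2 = j^4/2 - sqrt(2)*j^3/2 + j^3 - 7*j^2/4 - sqrt(2)*j^2 - 7*j/2 - sqrt(2)*j/2 - sqrt(2)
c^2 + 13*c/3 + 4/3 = (c + 1/3)*(c + 4)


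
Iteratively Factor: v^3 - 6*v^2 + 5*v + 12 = (v - 3)*(v^2 - 3*v - 4) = (v - 3)*(v + 1)*(v - 4)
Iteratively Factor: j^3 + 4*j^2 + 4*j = (j + 2)*(j^2 + 2*j) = j*(j + 2)*(j + 2)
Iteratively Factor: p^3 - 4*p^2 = (p)*(p^2 - 4*p) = p*(p - 4)*(p)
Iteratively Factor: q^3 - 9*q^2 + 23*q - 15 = (q - 5)*(q^2 - 4*q + 3) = (q - 5)*(q - 3)*(q - 1)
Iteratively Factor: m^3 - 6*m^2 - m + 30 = (m - 3)*(m^2 - 3*m - 10) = (m - 3)*(m + 2)*(m - 5)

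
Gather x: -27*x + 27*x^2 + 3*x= 27*x^2 - 24*x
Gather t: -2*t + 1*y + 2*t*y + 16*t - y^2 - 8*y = t*(2*y + 14) - y^2 - 7*y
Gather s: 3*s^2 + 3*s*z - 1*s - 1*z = 3*s^2 + s*(3*z - 1) - z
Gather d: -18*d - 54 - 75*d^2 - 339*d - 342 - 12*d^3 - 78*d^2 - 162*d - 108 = -12*d^3 - 153*d^2 - 519*d - 504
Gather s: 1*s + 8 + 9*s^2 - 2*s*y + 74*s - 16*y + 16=9*s^2 + s*(75 - 2*y) - 16*y + 24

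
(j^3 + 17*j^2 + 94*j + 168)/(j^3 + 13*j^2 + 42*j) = (j + 4)/j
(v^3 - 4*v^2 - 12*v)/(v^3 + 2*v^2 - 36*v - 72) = v/(v + 6)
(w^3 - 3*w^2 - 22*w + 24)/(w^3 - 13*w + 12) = (w - 6)/(w - 3)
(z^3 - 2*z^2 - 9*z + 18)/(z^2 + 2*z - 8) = (z^2 - 9)/(z + 4)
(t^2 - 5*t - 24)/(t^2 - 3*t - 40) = (t + 3)/(t + 5)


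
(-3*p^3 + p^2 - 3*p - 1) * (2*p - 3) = -6*p^4 + 11*p^3 - 9*p^2 + 7*p + 3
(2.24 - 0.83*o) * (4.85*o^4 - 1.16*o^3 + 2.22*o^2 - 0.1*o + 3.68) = -4.0255*o^5 + 11.8268*o^4 - 4.441*o^3 + 5.0558*o^2 - 3.2784*o + 8.2432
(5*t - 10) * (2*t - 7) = 10*t^2 - 55*t + 70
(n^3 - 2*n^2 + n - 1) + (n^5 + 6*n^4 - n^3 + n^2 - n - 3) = n^5 + 6*n^4 - n^2 - 4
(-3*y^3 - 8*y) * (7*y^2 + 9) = -21*y^5 - 83*y^3 - 72*y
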